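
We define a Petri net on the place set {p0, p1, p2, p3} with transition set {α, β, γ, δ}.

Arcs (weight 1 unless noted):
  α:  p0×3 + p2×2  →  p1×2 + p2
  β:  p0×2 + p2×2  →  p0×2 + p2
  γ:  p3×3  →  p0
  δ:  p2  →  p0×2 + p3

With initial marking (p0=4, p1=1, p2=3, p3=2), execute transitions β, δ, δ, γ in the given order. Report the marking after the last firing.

(p0=9, p1=1, p2=0, p3=1)

step 1: fire β:  (p0=4, p1=1, p2=3, p3=2) → (p0=4, p1=1, p2=2, p3=2)
step 2: fire δ:  (p0=4, p1=1, p2=2, p3=2) → (p0=6, p1=1, p2=1, p3=3)
step 3: fire δ:  (p0=6, p1=1, p2=1, p3=3) → (p0=8, p1=1, p2=0, p3=4)
step 4: fire γ:  (p0=8, p1=1, p2=0, p3=4) → (p0=9, p1=1, p2=0, p3=1)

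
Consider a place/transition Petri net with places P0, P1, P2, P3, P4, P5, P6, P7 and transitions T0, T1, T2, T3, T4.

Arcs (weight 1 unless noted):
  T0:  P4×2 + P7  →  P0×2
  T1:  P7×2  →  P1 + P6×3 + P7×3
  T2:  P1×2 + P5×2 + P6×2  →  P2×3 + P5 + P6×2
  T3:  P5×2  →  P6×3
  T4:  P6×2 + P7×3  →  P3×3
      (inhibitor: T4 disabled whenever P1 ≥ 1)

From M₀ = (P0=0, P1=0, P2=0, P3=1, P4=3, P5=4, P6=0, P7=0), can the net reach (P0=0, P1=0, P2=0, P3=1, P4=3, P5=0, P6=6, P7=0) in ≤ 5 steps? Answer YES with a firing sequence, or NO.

YES — reachable via ⟨T3, T3⟩ (2 firings)

step 1: fire T3:  (P0=0, P1=0, P2=0, P3=1, P4=3, P5=4, P6=0, P7=0) → (P0=0, P1=0, P2=0, P3=1, P4=3, P5=2, P6=3, P7=0)
step 2: fire T3:  (P0=0, P1=0, P2=0, P3=1, P4=3, P5=2, P6=3, P7=0) → (P0=0, P1=0, P2=0, P3=1, P4=3, P5=0, P6=6, P7=0)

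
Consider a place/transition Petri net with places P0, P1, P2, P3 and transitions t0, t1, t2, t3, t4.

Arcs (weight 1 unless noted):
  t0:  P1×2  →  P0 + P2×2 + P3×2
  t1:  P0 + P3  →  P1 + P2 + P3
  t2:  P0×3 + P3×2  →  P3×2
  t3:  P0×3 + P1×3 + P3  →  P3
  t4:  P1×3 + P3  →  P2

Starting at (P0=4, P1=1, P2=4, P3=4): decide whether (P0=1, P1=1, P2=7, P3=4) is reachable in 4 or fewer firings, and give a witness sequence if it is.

depth 0: 1 marking
depth 1: 3 markings reached so far
depth 2: 6 markings reached so far
depth 3: 10 markings reached so far
depth 4: 14 markings reached so far
target is not among the 14 markings reachable within 4 steps

NO — not reachable within 4 firings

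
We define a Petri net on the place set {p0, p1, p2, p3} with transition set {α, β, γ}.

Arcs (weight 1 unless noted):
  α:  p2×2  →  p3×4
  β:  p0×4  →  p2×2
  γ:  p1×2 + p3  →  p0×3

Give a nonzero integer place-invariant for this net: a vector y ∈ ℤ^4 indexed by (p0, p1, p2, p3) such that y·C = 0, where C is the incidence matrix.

Incidence matrix C (rows=places, cols=transitions):
        α    β    γ
   p0   0   -4    3
   p1   0    0   -2
   p2  -2    2    0
   p3   4    0   -1

Candidate y = [1, 1, 2, 1]; check y·C column-wise:
  col α: 1·0 + 1·0 + 2·-2 + 1·4 = 0
  col β: 1·-4 + 1·0 + 2·2 + 1·0 = 0
  col γ: 1·3 + 1·-2 + 2·0 + 1·-1 = 0

y = (p0:1, p1:1, p2:2, p3:1)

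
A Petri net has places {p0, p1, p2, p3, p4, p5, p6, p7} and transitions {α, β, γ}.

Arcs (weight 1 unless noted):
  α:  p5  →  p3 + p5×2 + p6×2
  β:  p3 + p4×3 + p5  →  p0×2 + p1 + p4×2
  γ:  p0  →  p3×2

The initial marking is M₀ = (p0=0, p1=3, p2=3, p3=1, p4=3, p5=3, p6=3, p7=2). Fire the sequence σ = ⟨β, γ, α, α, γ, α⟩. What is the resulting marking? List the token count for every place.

(p0=0, p1=4, p2=3, p3=7, p4=2, p5=5, p6=9, p7=2)

step 1: fire β:  (p0=0, p1=3, p2=3, p3=1, p4=3, p5=3, p6=3, p7=2) → (p0=2, p1=4, p2=3, p3=0, p4=2, p5=2, p6=3, p7=2)
step 2: fire γ:  (p0=2, p1=4, p2=3, p3=0, p4=2, p5=2, p6=3, p7=2) → (p0=1, p1=4, p2=3, p3=2, p4=2, p5=2, p6=3, p7=2)
step 3: fire α:  (p0=1, p1=4, p2=3, p3=2, p4=2, p5=2, p6=3, p7=2) → (p0=1, p1=4, p2=3, p3=3, p4=2, p5=3, p6=5, p7=2)
step 4: fire α:  (p0=1, p1=4, p2=3, p3=3, p4=2, p5=3, p6=5, p7=2) → (p0=1, p1=4, p2=3, p3=4, p4=2, p5=4, p6=7, p7=2)
step 5: fire γ:  (p0=1, p1=4, p2=3, p3=4, p4=2, p5=4, p6=7, p7=2) → (p0=0, p1=4, p2=3, p3=6, p4=2, p5=4, p6=7, p7=2)
step 6: fire α:  (p0=0, p1=4, p2=3, p3=6, p4=2, p5=4, p6=7, p7=2) → (p0=0, p1=4, p2=3, p3=7, p4=2, p5=5, p6=9, p7=2)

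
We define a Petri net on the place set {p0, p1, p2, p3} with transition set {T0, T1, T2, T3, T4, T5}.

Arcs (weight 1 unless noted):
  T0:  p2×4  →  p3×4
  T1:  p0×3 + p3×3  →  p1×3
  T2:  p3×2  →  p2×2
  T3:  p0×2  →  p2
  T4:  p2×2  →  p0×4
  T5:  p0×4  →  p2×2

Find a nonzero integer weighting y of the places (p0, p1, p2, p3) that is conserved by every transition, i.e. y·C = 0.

y = (p0:1, p1:3, p2:2, p3:2)

Incidence matrix C (rows=places, cols=transitions):
       T0   T1   T2   T3   T4   T5
   p0   0   -3    0   -2    4   -4
   p1   0    3    0    0    0    0
   p2  -4    0    2    1   -2    2
   p3   4   -3   -2    0    0    0

Candidate y = [1, 3, 2, 2]; check y·C column-wise:
  col T0: 1·0 + 3·0 + 2·-4 + 2·4 = 0
  col T1: 1·-3 + 3·3 + 2·0 + 2·-3 = 0
  col T2: 1·0 + 3·0 + 2·2 + 2·-2 = 0
  col T3: 1·-2 + 3·0 + 2·1 + 2·0 = 0
  col T4: 1·4 + 3·0 + 2·-2 + 2·0 = 0
  col T5: 1·-4 + 3·0 + 2·2 + 2·0 = 0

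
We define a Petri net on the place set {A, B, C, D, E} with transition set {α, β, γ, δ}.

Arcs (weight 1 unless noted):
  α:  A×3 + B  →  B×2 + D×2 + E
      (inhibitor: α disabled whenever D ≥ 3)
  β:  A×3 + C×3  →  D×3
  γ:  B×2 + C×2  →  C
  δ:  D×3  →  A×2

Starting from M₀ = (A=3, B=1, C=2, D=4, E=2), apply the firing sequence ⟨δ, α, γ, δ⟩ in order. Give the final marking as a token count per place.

(A=4, B=0, C=1, D=0, E=3)

step 1: fire δ:  (A=3, B=1, C=2, D=4, E=2) → (A=5, B=1, C=2, D=1, E=2)
step 2: fire α:  (A=5, B=1, C=2, D=1, E=2) → (A=2, B=2, C=2, D=3, E=3)
step 3: fire γ:  (A=2, B=2, C=2, D=3, E=3) → (A=2, B=0, C=1, D=3, E=3)
step 4: fire δ:  (A=2, B=0, C=1, D=3, E=3) → (A=4, B=0, C=1, D=0, E=3)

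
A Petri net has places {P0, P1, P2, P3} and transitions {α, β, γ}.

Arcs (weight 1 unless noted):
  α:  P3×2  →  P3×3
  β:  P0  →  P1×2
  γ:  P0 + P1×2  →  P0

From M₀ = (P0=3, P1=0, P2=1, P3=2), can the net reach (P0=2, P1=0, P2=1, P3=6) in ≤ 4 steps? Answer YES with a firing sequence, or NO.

depth 0: 1 marking
depth 1: 3 markings reached so far
depth 2: 7 markings reached so far
depth 3: 13 markings reached so far
depth 4: 21 markings reached so far
target is not among the 21 markings reachable within 4 steps

NO — not reachable within 4 firings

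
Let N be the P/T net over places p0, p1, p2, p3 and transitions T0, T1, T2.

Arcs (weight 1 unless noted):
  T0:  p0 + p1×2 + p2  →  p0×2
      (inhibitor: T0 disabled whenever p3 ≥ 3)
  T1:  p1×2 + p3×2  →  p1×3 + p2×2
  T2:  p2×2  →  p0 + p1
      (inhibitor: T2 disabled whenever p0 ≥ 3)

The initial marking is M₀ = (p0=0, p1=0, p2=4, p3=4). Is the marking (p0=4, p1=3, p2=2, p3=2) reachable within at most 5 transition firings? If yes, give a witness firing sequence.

depth 0: 1 marking
depth 1: 2 markings reached so far
depth 2: 3 markings reached so far
depth 3: 4 markings reached so far
depth 4: 7 markings reached so far
depth 5: 9 markings reached so far
target is not among the 9 markings reachable within 5 steps

NO — not reachable within 5 firings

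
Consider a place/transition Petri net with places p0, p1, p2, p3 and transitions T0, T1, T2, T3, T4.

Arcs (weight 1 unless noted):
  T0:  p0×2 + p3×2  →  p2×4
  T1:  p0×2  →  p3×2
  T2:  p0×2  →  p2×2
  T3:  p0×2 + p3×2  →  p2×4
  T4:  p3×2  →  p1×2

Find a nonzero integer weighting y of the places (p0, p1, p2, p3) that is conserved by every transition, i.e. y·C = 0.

y = (p0:1, p1:1, p2:1, p3:1)

Incidence matrix C (rows=places, cols=transitions):
       T0   T1   T2   T3   T4
   p0  -2   -2   -2   -2    0
   p1   0    0    0    0    2
   p2   4    0    2    4    0
   p3  -2    2    0   -2   -2

Candidate y = [1, 1, 1, 1]; check y·C column-wise:
  col T0: 1·-2 + 1·0 + 1·4 + 1·-2 = 0
  col T1: 1·-2 + 1·0 + 1·0 + 1·2 = 0
  col T2: 1·-2 + 1·0 + 1·2 + 1·0 = 0
  col T3: 1·-2 + 1·0 + 1·4 + 1·-2 = 0
  col T4: 1·0 + 1·2 + 1·0 + 1·-2 = 0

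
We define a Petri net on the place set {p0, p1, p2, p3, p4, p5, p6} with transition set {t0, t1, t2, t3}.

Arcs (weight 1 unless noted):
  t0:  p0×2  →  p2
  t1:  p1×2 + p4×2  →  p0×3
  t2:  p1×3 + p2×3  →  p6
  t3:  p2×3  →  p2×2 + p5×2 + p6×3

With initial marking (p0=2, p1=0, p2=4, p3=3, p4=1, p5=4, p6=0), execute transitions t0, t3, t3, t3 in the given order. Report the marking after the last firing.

(p0=0, p1=0, p2=2, p3=3, p4=1, p5=10, p6=9)

step 1: fire t0:  (p0=2, p1=0, p2=4, p3=3, p4=1, p5=4, p6=0) → (p0=0, p1=0, p2=5, p3=3, p4=1, p5=4, p6=0)
step 2: fire t3:  (p0=0, p1=0, p2=5, p3=3, p4=1, p5=4, p6=0) → (p0=0, p1=0, p2=4, p3=3, p4=1, p5=6, p6=3)
step 3: fire t3:  (p0=0, p1=0, p2=4, p3=3, p4=1, p5=6, p6=3) → (p0=0, p1=0, p2=3, p3=3, p4=1, p5=8, p6=6)
step 4: fire t3:  (p0=0, p1=0, p2=3, p3=3, p4=1, p5=8, p6=6) → (p0=0, p1=0, p2=2, p3=3, p4=1, p5=10, p6=9)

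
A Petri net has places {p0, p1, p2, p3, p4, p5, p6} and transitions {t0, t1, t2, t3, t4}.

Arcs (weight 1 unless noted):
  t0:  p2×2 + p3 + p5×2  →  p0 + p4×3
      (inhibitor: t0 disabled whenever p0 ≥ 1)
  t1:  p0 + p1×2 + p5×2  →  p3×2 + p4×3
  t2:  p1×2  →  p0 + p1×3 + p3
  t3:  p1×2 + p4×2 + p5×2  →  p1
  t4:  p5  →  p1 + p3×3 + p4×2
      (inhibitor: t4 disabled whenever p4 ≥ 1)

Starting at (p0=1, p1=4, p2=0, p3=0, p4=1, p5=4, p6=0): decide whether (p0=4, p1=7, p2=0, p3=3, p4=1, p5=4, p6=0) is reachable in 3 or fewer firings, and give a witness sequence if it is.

YES — reachable via ⟨t2, t2, t2⟩ (3 firings)

step 1: fire t2:  (p0=1, p1=4, p2=0, p3=0, p4=1, p5=4, p6=0) → (p0=2, p1=5, p2=0, p3=1, p4=1, p5=4, p6=0)
step 2: fire t2:  (p0=2, p1=5, p2=0, p3=1, p4=1, p5=4, p6=0) → (p0=3, p1=6, p2=0, p3=2, p4=1, p5=4, p6=0)
step 3: fire t2:  (p0=3, p1=6, p2=0, p3=2, p4=1, p5=4, p6=0) → (p0=4, p1=7, p2=0, p3=3, p4=1, p5=4, p6=0)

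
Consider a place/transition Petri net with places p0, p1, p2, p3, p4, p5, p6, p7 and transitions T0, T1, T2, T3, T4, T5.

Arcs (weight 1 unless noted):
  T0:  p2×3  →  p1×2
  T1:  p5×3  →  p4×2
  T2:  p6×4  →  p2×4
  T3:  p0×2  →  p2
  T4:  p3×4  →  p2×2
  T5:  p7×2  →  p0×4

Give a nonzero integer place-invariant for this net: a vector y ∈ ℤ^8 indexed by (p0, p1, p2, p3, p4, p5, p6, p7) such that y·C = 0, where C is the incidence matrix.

y = (p0:0, p1:0, p2:0, p3:0, p4:3, p5:2, p6:0, p7:0)

Incidence matrix C (rows=places, cols=transitions):
       T0   T1   T2   T3   T4   T5
   p0   0    0    0   -2    0    4
   p1   2    0    0    0    0    0
   p2  -3    0    4    1    2    0
   p3   0    0    0    0   -4    0
   p4   0    2    0    0    0    0
   p5   0   -3    0    0    0    0
   p6   0    0   -4    0    0    0
   p7   0    0    0    0    0   -2

Candidate y = [0, 0, 0, 0, 3, 2, 0, 0]; check y·C column-wise:
  col T0: 0·2 + 0·-3 + 3·0 + 2·0 = 0
  col T1: 3·2 + 2·-3 = 0
  col T2: 0·4 + 3·0 + 2·0 + 0·-4 = 0
  col T3: 0·-2 + 0·1 + 3·0 + 2·0 = 0
  col T4: 0·2 + 0·-4 + 3·0 + 2·0 = 0
  col T5: 0·4 + 3·0 + 2·0 + 0·-2 = 0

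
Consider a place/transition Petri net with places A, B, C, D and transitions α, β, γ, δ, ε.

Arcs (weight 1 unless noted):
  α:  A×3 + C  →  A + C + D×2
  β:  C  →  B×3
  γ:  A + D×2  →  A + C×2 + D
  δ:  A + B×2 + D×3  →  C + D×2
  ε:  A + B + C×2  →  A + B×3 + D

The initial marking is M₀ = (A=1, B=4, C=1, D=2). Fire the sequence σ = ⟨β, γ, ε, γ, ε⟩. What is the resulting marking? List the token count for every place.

step 1: fire β:  (A=1, B=4, C=1, D=2) → (A=1, B=7, C=0, D=2)
step 2: fire γ:  (A=1, B=7, C=0, D=2) → (A=1, B=7, C=2, D=1)
step 3: fire ε:  (A=1, B=7, C=2, D=1) → (A=1, B=9, C=0, D=2)
step 4: fire γ:  (A=1, B=9, C=0, D=2) → (A=1, B=9, C=2, D=1)
step 5: fire ε:  (A=1, B=9, C=2, D=1) → (A=1, B=11, C=0, D=2)

(A=1, B=11, C=0, D=2)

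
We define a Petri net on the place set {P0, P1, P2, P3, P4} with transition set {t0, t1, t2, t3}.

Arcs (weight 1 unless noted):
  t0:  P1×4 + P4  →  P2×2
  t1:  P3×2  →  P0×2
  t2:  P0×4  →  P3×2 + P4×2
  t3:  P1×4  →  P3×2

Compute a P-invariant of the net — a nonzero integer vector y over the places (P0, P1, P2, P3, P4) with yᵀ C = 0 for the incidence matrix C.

Incidence matrix C (rows=places, cols=transitions):
       t0   t1   t2   t3
   P0   0    2   -4    0
   P1  -4    0    0   -4
   P2   2    0    0    0
   P3   0   -2    2    2
   P4  -1    0    2    0

Candidate y = [2, 1, 3, 2, 2]; check y·C column-wise:
  col t0: 2·0 + 1·-4 + 3·2 + 2·0 + 2·-1 = 0
  col t1: 2·2 + 1·0 + 3·0 + 2·-2 + 2·0 = 0
  col t2: 2·-4 + 1·0 + 3·0 + 2·2 + 2·2 = 0
  col t3: 2·0 + 1·-4 + 3·0 + 2·2 + 2·0 = 0

y = (P0:2, P1:1, P2:3, P3:2, P4:2)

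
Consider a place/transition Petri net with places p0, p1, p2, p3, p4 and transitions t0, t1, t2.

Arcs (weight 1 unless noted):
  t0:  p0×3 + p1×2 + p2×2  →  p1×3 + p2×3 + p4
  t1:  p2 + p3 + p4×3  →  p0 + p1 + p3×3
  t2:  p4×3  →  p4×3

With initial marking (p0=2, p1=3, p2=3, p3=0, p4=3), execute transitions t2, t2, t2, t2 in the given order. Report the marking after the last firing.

(p0=2, p1=3, p2=3, p3=0, p4=3)

step 1: fire t2:  (p0=2, p1=3, p2=3, p3=0, p4=3) → (p0=2, p1=3, p2=3, p3=0, p4=3)
step 2: fire t2:  (p0=2, p1=3, p2=3, p3=0, p4=3) → (p0=2, p1=3, p2=3, p3=0, p4=3)
step 3: fire t2:  (p0=2, p1=3, p2=3, p3=0, p4=3) → (p0=2, p1=3, p2=3, p3=0, p4=3)
step 4: fire t2:  (p0=2, p1=3, p2=3, p3=0, p4=3) → (p0=2, p1=3, p2=3, p3=0, p4=3)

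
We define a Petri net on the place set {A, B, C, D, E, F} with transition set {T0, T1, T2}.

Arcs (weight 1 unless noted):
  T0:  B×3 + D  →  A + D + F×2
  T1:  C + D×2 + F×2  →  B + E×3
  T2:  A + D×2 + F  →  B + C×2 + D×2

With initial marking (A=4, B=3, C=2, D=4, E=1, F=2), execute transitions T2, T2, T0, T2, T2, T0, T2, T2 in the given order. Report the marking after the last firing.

step 1: fire T2:  (A=4, B=3, C=2, D=4, E=1, F=2) → (A=3, B=4, C=4, D=4, E=1, F=1)
step 2: fire T2:  (A=3, B=4, C=4, D=4, E=1, F=1) → (A=2, B=5, C=6, D=4, E=1, F=0)
step 3: fire T0:  (A=2, B=5, C=6, D=4, E=1, F=0) → (A=3, B=2, C=6, D=4, E=1, F=2)
step 4: fire T2:  (A=3, B=2, C=6, D=4, E=1, F=2) → (A=2, B=3, C=8, D=4, E=1, F=1)
step 5: fire T2:  (A=2, B=3, C=8, D=4, E=1, F=1) → (A=1, B=4, C=10, D=4, E=1, F=0)
step 6: fire T0:  (A=1, B=4, C=10, D=4, E=1, F=0) → (A=2, B=1, C=10, D=4, E=1, F=2)
step 7: fire T2:  (A=2, B=1, C=10, D=4, E=1, F=2) → (A=1, B=2, C=12, D=4, E=1, F=1)
step 8: fire T2:  (A=1, B=2, C=12, D=4, E=1, F=1) → (A=0, B=3, C=14, D=4, E=1, F=0)

(A=0, B=3, C=14, D=4, E=1, F=0)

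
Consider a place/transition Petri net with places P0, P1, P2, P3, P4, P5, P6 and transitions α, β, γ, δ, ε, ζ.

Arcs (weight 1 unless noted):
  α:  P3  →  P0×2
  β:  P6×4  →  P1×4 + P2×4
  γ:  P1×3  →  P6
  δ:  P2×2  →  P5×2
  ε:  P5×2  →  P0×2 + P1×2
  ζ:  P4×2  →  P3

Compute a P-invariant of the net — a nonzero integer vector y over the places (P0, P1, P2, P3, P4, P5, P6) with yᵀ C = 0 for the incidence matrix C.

Incidence matrix C (rows=places, cols=transitions):
        α    β    γ    δ    ε    ζ
   P0   2    0    0    0    2    0
   P1   0    4   -3    0    2    0
   P2   0    4    0   -2    0    0
   P3  -1    0    0    0    0    1
   P4   0    0    0    0    0   -2
   P5   0    0    0    2   -2    0
   P6   0   -4    1    0    0    0

Candidate y = [1, 1, 2, 2, 1, 2, 3]; check y·C column-wise:
  col α: 1·2 + 1·0 + 2·0 + 2·-1 + 1·0 + 2·0 + 3·0 = 0
  col β: 1·0 + 1·4 + 2·4 + 2·0 + 1·0 + 2·0 + 3·-4 = 0
  col γ: 1·0 + 1·-3 + 2·0 + 2·0 + 1·0 + 2·0 + 3·1 = 0
  col δ: 1·0 + 1·0 + 2·-2 + 2·0 + 1·0 + 2·2 + 3·0 = 0
  col ε: 1·2 + 1·2 + 2·0 + 2·0 + 1·0 + 2·-2 + 3·0 = 0
  col ζ: 1·0 + 1·0 + 2·0 + 2·1 + 1·-2 + 2·0 + 3·0 = 0

y = (P0:1, P1:1, P2:2, P3:2, P4:1, P5:2, P6:3)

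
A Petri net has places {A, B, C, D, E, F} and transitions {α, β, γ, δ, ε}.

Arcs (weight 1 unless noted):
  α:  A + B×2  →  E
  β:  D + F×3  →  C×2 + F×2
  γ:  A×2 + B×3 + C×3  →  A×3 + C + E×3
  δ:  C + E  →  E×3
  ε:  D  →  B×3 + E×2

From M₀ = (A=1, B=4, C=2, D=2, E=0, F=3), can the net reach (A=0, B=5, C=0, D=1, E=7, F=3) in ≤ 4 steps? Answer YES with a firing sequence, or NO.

YES — reachable via ⟨α, δ, δ, ε⟩ (4 firings)

step 1: fire α:  (A=1, B=4, C=2, D=2, E=0, F=3) → (A=0, B=2, C=2, D=2, E=1, F=3)
step 2: fire δ:  (A=0, B=2, C=2, D=2, E=1, F=3) → (A=0, B=2, C=1, D=2, E=3, F=3)
step 3: fire δ:  (A=0, B=2, C=1, D=2, E=3, F=3) → (A=0, B=2, C=0, D=2, E=5, F=3)
step 4: fire ε:  (A=0, B=2, C=0, D=2, E=5, F=3) → (A=0, B=5, C=0, D=1, E=7, F=3)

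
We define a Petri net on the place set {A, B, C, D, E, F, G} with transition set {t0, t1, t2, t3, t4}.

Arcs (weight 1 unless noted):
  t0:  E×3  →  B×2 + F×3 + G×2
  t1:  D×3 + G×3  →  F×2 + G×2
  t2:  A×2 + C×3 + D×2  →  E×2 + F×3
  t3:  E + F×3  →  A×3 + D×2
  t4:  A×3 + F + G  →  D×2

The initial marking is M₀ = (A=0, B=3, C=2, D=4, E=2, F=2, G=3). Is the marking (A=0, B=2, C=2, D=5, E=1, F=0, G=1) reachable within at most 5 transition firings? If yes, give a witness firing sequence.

NO — not reachable within 5 firings

depth 0: 1 marking
depth 1: 2 markings reached so far
depth 2: 3 markings reached so far
depth 3: 4 markings reached so far
depth 4: 4 markings reached so far
(frontier empty at depth 4; search complete)
target is not among the 4 markings reachable within 5 steps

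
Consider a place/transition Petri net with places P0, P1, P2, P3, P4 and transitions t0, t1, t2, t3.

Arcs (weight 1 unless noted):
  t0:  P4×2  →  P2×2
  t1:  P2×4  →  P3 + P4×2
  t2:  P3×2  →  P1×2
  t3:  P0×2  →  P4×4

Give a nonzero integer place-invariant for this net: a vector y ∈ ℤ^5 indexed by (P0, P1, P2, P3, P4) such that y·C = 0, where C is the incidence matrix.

y = (P0:2, P1:2, P2:1, P3:2, P4:1)

Incidence matrix C (rows=places, cols=transitions):
       t0   t1   t2   t3
   P0   0    0    0   -2
   P1   0    0    2    0
   P2   2   -4    0    0
   P3   0    1   -2    0
   P4  -2    2    0    4

Candidate y = [2, 2, 1, 2, 1]; check y·C column-wise:
  col t0: 2·0 + 2·0 + 1·2 + 2·0 + 1·-2 = 0
  col t1: 2·0 + 2·0 + 1·-4 + 2·1 + 1·2 = 0
  col t2: 2·0 + 2·2 + 1·0 + 2·-2 + 1·0 = 0
  col t3: 2·-2 + 2·0 + 1·0 + 2·0 + 1·4 = 0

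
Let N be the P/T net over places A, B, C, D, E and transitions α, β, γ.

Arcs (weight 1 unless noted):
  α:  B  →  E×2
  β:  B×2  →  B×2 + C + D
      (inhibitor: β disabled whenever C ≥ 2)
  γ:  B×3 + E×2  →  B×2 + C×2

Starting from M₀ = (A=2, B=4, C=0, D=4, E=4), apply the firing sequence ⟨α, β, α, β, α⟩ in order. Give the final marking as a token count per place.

step 1: fire α:  (A=2, B=4, C=0, D=4, E=4) → (A=2, B=3, C=0, D=4, E=6)
step 2: fire β:  (A=2, B=3, C=0, D=4, E=6) → (A=2, B=3, C=1, D=5, E=6)
step 3: fire α:  (A=2, B=3, C=1, D=5, E=6) → (A=2, B=2, C=1, D=5, E=8)
step 4: fire β:  (A=2, B=2, C=1, D=5, E=8) → (A=2, B=2, C=2, D=6, E=8)
step 5: fire α:  (A=2, B=2, C=2, D=6, E=8) → (A=2, B=1, C=2, D=6, E=10)

(A=2, B=1, C=2, D=6, E=10)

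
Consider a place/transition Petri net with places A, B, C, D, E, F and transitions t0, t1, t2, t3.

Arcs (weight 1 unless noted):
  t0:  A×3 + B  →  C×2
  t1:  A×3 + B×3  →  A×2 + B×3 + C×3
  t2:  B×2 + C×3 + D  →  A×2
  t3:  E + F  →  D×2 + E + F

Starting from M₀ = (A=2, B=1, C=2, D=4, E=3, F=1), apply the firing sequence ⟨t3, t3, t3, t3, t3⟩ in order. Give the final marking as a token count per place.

step 1: fire t3:  (A=2, B=1, C=2, D=4, E=3, F=1) → (A=2, B=1, C=2, D=6, E=3, F=1)
step 2: fire t3:  (A=2, B=1, C=2, D=6, E=3, F=1) → (A=2, B=1, C=2, D=8, E=3, F=1)
step 3: fire t3:  (A=2, B=1, C=2, D=8, E=3, F=1) → (A=2, B=1, C=2, D=10, E=3, F=1)
step 4: fire t3:  (A=2, B=1, C=2, D=10, E=3, F=1) → (A=2, B=1, C=2, D=12, E=3, F=1)
step 5: fire t3:  (A=2, B=1, C=2, D=12, E=3, F=1) → (A=2, B=1, C=2, D=14, E=3, F=1)

(A=2, B=1, C=2, D=14, E=3, F=1)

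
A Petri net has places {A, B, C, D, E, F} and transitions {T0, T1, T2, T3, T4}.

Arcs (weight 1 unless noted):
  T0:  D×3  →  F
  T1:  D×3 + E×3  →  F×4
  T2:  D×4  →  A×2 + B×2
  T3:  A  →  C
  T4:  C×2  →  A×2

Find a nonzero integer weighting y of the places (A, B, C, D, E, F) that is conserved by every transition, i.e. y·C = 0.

Incidence matrix C (rows=places, cols=transitions):
       T0   T1   T2   T3   T4
    A   0    0    2   -1    2
    B   0    0    2    0    0
    C   0    0    0    1   -2
    D  -3   -3   -4    0    0
    E   0   -3    0    0    0
    F   1    4    0    0    0

Candidate y = [1, -1, 1, 0, 0, 0]; check y·C column-wise:
  col T0: 1·0 + -1·0 + 1·0 + 0·-3 + 0·1 = 0
  col T1: 1·0 + -1·0 + 1·0 + 0·-3 + 0·-3 + 0·4 = 0
  col T2: 1·2 + -1·2 + 1·0 + 0·-4 = 0
  col T3: 1·-1 + -1·0 + 1·1 = 0
  col T4: 1·2 + -1·0 + 1·-2 = 0

y = (A:1, B:-1, C:1, D:0, E:0, F:0)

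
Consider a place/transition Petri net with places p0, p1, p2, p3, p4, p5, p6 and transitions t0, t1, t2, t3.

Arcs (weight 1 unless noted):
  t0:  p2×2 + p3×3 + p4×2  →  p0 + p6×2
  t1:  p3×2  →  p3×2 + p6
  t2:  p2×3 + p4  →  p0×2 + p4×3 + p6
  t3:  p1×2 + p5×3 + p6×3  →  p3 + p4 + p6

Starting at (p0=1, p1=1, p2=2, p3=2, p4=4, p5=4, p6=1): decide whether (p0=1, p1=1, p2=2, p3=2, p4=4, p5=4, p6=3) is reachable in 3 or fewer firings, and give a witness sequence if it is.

step 1: fire t1:  (p0=1, p1=1, p2=2, p3=2, p4=4, p5=4, p6=1) → (p0=1, p1=1, p2=2, p3=2, p4=4, p5=4, p6=2)
step 2: fire t1:  (p0=1, p1=1, p2=2, p3=2, p4=4, p5=4, p6=2) → (p0=1, p1=1, p2=2, p3=2, p4=4, p5=4, p6=3)

YES — reachable via ⟨t1, t1⟩ (2 firings)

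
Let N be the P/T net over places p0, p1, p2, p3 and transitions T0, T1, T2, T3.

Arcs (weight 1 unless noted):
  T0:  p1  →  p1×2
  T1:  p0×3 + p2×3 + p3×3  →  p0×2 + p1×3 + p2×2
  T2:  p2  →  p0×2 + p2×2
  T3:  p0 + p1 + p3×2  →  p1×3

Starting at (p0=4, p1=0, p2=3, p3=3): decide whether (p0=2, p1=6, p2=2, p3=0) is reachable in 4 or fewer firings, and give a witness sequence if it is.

NO — not reachable within 4 firings

depth 0: 1 marking
depth 1: 3 markings reached so far
depth 2: 6 markings reached so far
depth 3: 10 markings reached so far
depth 4: 15 markings reached so far
target is not among the 15 markings reachable within 4 steps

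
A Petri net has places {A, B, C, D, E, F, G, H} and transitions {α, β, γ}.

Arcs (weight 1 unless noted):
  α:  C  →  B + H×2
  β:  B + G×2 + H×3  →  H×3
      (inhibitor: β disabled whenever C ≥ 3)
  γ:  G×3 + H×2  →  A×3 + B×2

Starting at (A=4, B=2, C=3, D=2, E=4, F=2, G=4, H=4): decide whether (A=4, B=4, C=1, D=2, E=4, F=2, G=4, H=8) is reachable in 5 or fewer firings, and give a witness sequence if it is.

YES — reachable via ⟨α, α⟩ (2 firings)

step 1: fire α:  (A=4, B=2, C=3, D=2, E=4, F=2, G=4, H=4) → (A=4, B=3, C=2, D=2, E=4, F=2, G=4, H=6)
step 2: fire α:  (A=4, B=3, C=2, D=2, E=4, F=2, G=4, H=6) → (A=4, B=4, C=1, D=2, E=4, F=2, G=4, H=8)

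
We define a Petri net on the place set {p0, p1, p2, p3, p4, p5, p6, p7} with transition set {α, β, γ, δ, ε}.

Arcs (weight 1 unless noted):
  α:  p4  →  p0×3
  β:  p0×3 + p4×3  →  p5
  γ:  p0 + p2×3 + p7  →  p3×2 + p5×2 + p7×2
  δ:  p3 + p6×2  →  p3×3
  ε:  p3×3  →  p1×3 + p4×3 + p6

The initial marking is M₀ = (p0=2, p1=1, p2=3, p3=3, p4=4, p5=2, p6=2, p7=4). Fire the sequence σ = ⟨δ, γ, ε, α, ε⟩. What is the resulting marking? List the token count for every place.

step 1: fire δ:  (p0=2, p1=1, p2=3, p3=3, p4=4, p5=2, p6=2, p7=4) → (p0=2, p1=1, p2=3, p3=5, p4=4, p5=2, p6=0, p7=4)
step 2: fire γ:  (p0=2, p1=1, p2=3, p3=5, p4=4, p5=2, p6=0, p7=4) → (p0=1, p1=1, p2=0, p3=7, p4=4, p5=4, p6=0, p7=5)
step 3: fire ε:  (p0=1, p1=1, p2=0, p3=7, p4=4, p5=4, p6=0, p7=5) → (p0=1, p1=4, p2=0, p3=4, p4=7, p5=4, p6=1, p7=5)
step 4: fire α:  (p0=1, p1=4, p2=0, p3=4, p4=7, p5=4, p6=1, p7=5) → (p0=4, p1=4, p2=0, p3=4, p4=6, p5=4, p6=1, p7=5)
step 5: fire ε:  (p0=4, p1=4, p2=0, p3=4, p4=6, p5=4, p6=1, p7=5) → (p0=4, p1=7, p2=0, p3=1, p4=9, p5=4, p6=2, p7=5)

(p0=4, p1=7, p2=0, p3=1, p4=9, p5=4, p6=2, p7=5)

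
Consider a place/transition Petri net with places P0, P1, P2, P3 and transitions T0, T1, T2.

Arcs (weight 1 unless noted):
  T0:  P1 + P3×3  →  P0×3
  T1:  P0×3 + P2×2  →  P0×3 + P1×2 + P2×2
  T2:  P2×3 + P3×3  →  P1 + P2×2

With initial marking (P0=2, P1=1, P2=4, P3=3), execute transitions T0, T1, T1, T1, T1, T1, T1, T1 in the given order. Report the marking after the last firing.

(P0=5, P1=14, P2=4, P3=0)

step 1: fire T0:  (P0=2, P1=1, P2=4, P3=3) → (P0=5, P1=0, P2=4, P3=0)
step 2: fire T1:  (P0=5, P1=0, P2=4, P3=0) → (P0=5, P1=2, P2=4, P3=0)
step 3: fire T1:  (P0=5, P1=2, P2=4, P3=0) → (P0=5, P1=4, P2=4, P3=0)
step 4: fire T1:  (P0=5, P1=4, P2=4, P3=0) → (P0=5, P1=6, P2=4, P3=0)
step 5: fire T1:  (P0=5, P1=6, P2=4, P3=0) → (P0=5, P1=8, P2=4, P3=0)
step 6: fire T1:  (P0=5, P1=8, P2=4, P3=0) → (P0=5, P1=10, P2=4, P3=0)
step 7: fire T1:  (P0=5, P1=10, P2=4, P3=0) → (P0=5, P1=12, P2=4, P3=0)
step 8: fire T1:  (P0=5, P1=12, P2=4, P3=0) → (P0=5, P1=14, P2=4, P3=0)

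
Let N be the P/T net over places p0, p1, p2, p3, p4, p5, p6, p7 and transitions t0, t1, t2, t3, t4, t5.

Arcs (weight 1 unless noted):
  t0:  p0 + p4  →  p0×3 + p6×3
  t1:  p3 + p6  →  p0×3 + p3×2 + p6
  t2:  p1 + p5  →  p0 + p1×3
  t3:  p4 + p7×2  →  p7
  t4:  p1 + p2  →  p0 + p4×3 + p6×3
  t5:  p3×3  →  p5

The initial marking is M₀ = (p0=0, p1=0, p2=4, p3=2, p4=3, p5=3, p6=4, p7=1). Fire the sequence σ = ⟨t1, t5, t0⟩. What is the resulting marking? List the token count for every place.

(p0=5, p1=0, p2=4, p3=0, p4=2, p5=4, p6=7, p7=1)

step 1: fire t1:  (p0=0, p1=0, p2=4, p3=2, p4=3, p5=3, p6=4, p7=1) → (p0=3, p1=0, p2=4, p3=3, p4=3, p5=3, p6=4, p7=1)
step 2: fire t5:  (p0=3, p1=0, p2=4, p3=3, p4=3, p5=3, p6=4, p7=1) → (p0=3, p1=0, p2=4, p3=0, p4=3, p5=4, p6=4, p7=1)
step 3: fire t0:  (p0=3, p1=0, p2=4, p3=0, p4=3, p5=4, p6=4, p7=1) → (p0=5, p1=0, p2=4, p3=0, p4=2, p5=4, p6=7, p7=1)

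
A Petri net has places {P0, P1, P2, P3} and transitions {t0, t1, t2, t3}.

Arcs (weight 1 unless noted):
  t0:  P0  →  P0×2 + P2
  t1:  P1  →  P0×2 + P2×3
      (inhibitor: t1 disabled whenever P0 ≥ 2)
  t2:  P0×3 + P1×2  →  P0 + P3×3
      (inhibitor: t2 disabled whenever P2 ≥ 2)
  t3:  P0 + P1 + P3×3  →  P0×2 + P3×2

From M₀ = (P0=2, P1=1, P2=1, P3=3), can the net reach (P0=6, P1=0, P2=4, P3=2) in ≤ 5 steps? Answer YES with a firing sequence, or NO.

step 1: fire t0:  (P0=2, P1=1, P2=1, P3=3) → (P0=3, P1=1, P2=2, P3=3)
step 2: fire t0:  (P0=3, P1=1, P2=2, P3=3) → (P0=4, P1=1, P2=3, P3=3)
step 3: fire t0:  (P0=4, P1=1, P2=3, P3=3) → (P0=5, P1=1, P2=4, P3=3)
step 4: fire t3:  (P0=5, P1=1, P2=4, P3=3) → (P0=6, P1=0, P2=4, P3=2)

YES — reachable via ⟨t0, t0, t0, t3⟩ (4 firings)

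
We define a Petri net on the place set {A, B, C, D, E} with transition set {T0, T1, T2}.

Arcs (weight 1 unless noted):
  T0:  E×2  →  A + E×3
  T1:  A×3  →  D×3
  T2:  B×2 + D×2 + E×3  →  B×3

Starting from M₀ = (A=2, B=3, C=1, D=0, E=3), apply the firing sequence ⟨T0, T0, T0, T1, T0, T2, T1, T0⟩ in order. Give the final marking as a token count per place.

step 1: fire T0:  (A=2, B=3, C=1, D=0, E=3) → (A=3, B=3, C=1, D=0, E=4)
step 2: fire T0:  (A=3, B=3, C=1, D=0, E=4) → (A=4, B=3, C=1, D=0, E=5)
step 3: fire T0:  (A=4, B=3, C=1, D=0, E=5) → (A=5, B=3, C=1, D=0, E=6)
step 4: fire T1:  (A=5, B=3, C=1, D=0, E=6) → (A=2, B=3, C=1, D=3, E=6)
step 5: fire T0:  (A=2, B=3, C=1, D=3, E=6) → (A=3, B=3, C=1, D=3, E=7)
step 6: fire T2:  (A=3, B=3, C=1, D=3, E=7) → (A=3, B=4, C=1, D=1, E=4)
step 7: fire T1:  (A=3, B=4, C=1, D=1, E=4) → (A=0, B=4, C=1, D=4, E=4)
step 8: fire T0:  (A=0, B=4, C=1, D=4, E=4) → (A=1, B=4, C=1, D=4, E=5)

(A=1, B=4, C=1, D=4, E=5)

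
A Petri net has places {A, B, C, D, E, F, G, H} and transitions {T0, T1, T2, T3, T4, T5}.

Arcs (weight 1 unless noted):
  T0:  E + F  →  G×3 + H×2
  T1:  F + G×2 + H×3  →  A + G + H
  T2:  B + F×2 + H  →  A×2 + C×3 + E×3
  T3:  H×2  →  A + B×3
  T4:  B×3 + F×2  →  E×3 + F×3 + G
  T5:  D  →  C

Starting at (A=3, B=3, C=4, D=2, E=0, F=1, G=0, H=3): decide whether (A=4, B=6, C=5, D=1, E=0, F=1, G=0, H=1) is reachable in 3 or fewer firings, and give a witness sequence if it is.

YES — reachable via ⟨T3, T5⟩ (2 firings)

step 1: fire T3:  (A=3, B=3, C=4, D=2, E=0, F=1, G=0, H=3) → (A=4, B=6, C=4, D=2, E=0, F=1, G=0, H=1)
step 2: fire T5:  (A=4, B=6, C=4, D=2, E=0, F=1, G=0, H=1) → (A=4, B=6, C=5, D=1, E=0, F=1, G=0, H=1)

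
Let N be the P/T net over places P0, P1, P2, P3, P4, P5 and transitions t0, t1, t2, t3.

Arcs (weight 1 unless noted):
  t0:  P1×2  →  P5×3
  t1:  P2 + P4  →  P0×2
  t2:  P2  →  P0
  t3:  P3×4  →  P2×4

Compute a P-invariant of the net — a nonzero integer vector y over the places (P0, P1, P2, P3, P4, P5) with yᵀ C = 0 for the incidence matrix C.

Incidence matrix C (rows=places, cols=transitions):
       t0   t1   t2   t3
   P0   0    2    1    0
   P1  -2    0    0    0
   P2   0   -1   -1    4
   P3   0    0    0   -4
   P4   0   -1    0    0
   P5   3    0    0    0

Candidate y = [1, 0, 1, 1, 1, 0]; check y·C column-wise:
  col t0: 1·0 + 0·-2 + 1·0 + 1·0 + 1·0 + 0·3 = 0
  col t1: 1·2 + 1·-1 + 1·0 + 1·-1 = 0
  col t2: 1·1 + 1·-1 + 1·0 + 1·0 = 0
  col t3: 1·0 + 1·4 + 1·-4 + 1·0 = 0

y = (P0:1, P1:0, P2:1, P3:1, P4:1, P5:0)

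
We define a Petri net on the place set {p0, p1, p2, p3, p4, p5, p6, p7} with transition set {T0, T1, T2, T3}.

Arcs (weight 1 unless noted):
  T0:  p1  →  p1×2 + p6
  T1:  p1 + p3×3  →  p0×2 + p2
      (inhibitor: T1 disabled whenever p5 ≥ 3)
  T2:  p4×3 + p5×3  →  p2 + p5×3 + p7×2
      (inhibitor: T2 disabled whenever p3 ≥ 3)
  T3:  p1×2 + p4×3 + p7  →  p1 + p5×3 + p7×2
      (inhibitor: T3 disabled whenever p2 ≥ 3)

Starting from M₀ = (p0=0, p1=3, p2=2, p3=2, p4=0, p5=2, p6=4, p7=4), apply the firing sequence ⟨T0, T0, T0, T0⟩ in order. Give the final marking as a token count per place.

(p0=0, p1=7, p2=2, p3=2, p4=0, p5=2, p6=8, p7=4)

step 1: fire T0:  (p0=0, p1=3, p2=2, p3=2, p4=0, p5=2, p6=4, p7=4) → (p0=0, p1=4, p2=2, p3=2, p4=0, p5=2, p6=5, p7=4)
step 2: fire T0:  (p0=0, p1=4, p2=2, p3=2, p4=0, p5=2, p6=5, p7=4) → (p0=0, p1=5, p2=2, p3=2, p4=0, p5=2, p6=6, p7=4)
step 3: fire T0:  (p0=0, p1=5, p2=2, p3=2, p4=0, p5=2, p6=6, p7=4) → (p0=0, p1=6, p2=2, p3=2, p4=0, p5=2, p6=7, p7=4)
step 4: fire T0:  (p0=0, p1=6, p2=2, p3=2, p4=0, p5=2, p6=7, p7=4) → (p0=0, p1=7, p2=2, p3=2, p4=0, p5=2, p6=8, p7=4)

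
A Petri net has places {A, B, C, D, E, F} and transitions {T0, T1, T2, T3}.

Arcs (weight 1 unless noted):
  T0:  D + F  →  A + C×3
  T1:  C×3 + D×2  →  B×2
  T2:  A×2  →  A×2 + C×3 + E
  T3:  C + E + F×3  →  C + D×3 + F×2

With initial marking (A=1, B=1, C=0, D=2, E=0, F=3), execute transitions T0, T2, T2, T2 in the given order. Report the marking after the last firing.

(A=2, B=1, C=12, D=1, E=3, F=2)

step 1: fire T0:  (A=1, B=1, C=0, D=2, E=0, F=3) → (A=2, B=1, C=3, D=1, E=0, F=2)
step 2: fire T2:  (A=2, B=1, C=3, D=1, E=0, F=2) → (A=2, B=1, C=6, D=1, E=1, F=2)
step 3: fire T2:  (A=2, B=1, C=6, D=1, E=1, F=2) → (A=2, B=1, C=9, D=1, E=2, F=2)
step 4: fire T2:  (A=2, B=1, C=9, D=1, E=2, F=2) → (A=2, B=1, C=12, D=1, E=3, F=2)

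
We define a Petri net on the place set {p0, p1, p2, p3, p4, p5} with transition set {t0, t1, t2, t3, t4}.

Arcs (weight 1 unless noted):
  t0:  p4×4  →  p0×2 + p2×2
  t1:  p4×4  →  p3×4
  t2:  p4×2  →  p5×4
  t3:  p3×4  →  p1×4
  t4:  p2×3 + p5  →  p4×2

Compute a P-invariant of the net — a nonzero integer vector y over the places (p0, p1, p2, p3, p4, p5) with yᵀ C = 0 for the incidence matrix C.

y = (p0:3, p1:2, p2:1, p3:2, p4:2, p5:1)

Incidence matrix C (rows=places, cols=transitions):
       t0   t1   t2   t3   t4
   p0   2    0    0    0    0
   p1   0    0    0    4    0
   p2   2    0    0    0   -3
   p3   0    4    0   -4    0
   p4  -4   -4   -2    0    2
   p5   0    0    4    0   -1

Candidate y = [3, 2, 1, 2, 2, 1]; check y·C column-wise:
  col t0: 3·2 + 2·0 + 1·2 + 2·0 + 2·-4 + 1·0 = 0
  col t1: 3·0 + 2·0 + 1·0 + 2·4 + 2·-4 + 1·0 = 0
  col t2: 3·0 + 2·0 + 1·0 + 2·0 + 2·-2 + 1·4 = 0
  col t3: 3·0 + 2·4 + 1·0 + 2·-4 + 2·0 + 1·0 = 0
  col t4: 3·0 + 2·0 + 1·-3 + 2·0 + 2·2 + 1·-1 = 0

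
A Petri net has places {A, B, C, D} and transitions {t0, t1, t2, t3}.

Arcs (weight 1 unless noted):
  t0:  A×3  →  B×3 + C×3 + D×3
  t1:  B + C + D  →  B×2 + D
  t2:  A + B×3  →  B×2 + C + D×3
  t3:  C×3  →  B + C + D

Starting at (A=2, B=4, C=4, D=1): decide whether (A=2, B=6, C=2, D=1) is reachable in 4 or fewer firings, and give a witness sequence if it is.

step 1: fire t1:  (A=2, B=4, C=4, D=1) → (A=2, B=5, C=3, D=1)
step 2: fire t1:  (A=2, B=5, C=3, D=1) → (A=2, B=6, C=2, D=1)

YES — reachable via ⟨t1, t1⟩ (2 firings)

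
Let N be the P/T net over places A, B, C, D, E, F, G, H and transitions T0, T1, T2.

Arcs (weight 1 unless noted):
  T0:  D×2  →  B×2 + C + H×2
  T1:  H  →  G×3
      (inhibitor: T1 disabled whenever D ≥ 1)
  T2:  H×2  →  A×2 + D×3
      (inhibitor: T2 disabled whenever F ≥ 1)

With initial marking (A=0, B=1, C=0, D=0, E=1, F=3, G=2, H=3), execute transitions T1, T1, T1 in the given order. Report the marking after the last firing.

(A=0, B=1, C=0, D=0, E=1, F=3, G=11, H=0)

step 1: fire T1:  (A=0, B=1, C=0, D=0, E=1, F=3, G=2, H=3) → (A=0, B=1, C=0, D=0, E=1, F=3, G=5, H=2)
step 2: fire T1:  (A=0, B=1, C=0, D=0, E=1, F=3, G=5, H=2) → (A=0, B=1, C=0, D=0, E=1, F=3, G=8, H=1)
step 3: fire T1:  (A=0, B=1, C=0, D=0, E=1, F=3, G=8, H=1) → (A=0, B=1, C=0, D=0, E=1, F=3, G=11, H=0)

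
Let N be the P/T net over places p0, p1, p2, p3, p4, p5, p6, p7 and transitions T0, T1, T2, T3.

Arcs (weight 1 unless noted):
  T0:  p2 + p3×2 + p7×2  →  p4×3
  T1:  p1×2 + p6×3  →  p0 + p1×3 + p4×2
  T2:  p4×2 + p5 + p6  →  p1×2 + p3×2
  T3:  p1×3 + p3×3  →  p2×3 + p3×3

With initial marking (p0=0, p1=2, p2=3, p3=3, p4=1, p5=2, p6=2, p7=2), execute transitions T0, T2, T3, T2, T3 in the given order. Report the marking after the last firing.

step 1: fire T0:  (p0=0, p1=2, p2=3, p3=3, p4=1, p5=2, p6=2, p7=2) → (p0=0, p1=2, p2=2, p3=1, p4=4, p5=2, p6=2, p7=0)
step 2: fire T2:  (p0=0, p1=2, p2=2, p3=1, p4=4, p5=2, p6=2, p7=0) → (p0=0, p1=4, p2=2, p3=3, p4=2, p5=1, p6=1, p7=0)
step 3: fire T3:  (p0=0, p1=4, p2=2, p3=3, p4=2, p5=1, p6=1, p7=0) → (p0=0, p1=1, p2=5, p3=3, p4=2, p5=1, p6=1, p7=0)
step 4: fire T2:  (p0=0, p1=1, p2=5, p3=3, p4=2, p5=1, p6=1, p7=0) → (p0=0, p1=3, p2=5, p3=5, p4=0, p5=0, p6=0, p7=0)
step 5: fire T3:  (p0=0, p1=3, p2=5, p3=5, p4=0, p5=0, p6=0, p7=0) → (p0=0, p1=0, p2=8, p3=5, p4=0, p5=0, p6=0, p7=0)

(p0=0, p1=0, p2=8, p3=5, p4=0, p5=0, p6=0, p7=0)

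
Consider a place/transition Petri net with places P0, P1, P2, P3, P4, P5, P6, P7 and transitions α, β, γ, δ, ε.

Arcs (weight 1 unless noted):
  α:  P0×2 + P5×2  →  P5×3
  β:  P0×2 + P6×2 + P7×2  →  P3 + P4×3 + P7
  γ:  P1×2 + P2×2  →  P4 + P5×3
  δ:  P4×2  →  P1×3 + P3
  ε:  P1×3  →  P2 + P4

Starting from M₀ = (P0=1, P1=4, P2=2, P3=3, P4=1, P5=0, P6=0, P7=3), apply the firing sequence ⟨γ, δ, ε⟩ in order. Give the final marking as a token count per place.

step 1: fire γ:  (P0=1, P1=4, P2=2, P3=3, P4=1, P5=0, P6=0, P7=3) → (P0=1, P1=2, P2=0, P3=3, P4=2, P5=3, P6=0, P7=3)
step 2: fire δ:  (P0=1, P1=2, P2=0, P3=3, P4=2, P5=3, P6=0, P7=3) → (P0=1, P1=5, P2=0, P3=4, P4=0, P5=3, P6=0, P7=3)
step 3: fire ε:  (P0=1, P1=5, P2=0, P3=4, P4=0, P5=3, P6=0, P7=3) → (P0=1, P1=2, P2=1, P3=4, P4=1, P5=3, P6=0, P7=3)

(P0=1, P1=2, P2=1, P3=4, P4=1, P5=3, P6=0, P7=3)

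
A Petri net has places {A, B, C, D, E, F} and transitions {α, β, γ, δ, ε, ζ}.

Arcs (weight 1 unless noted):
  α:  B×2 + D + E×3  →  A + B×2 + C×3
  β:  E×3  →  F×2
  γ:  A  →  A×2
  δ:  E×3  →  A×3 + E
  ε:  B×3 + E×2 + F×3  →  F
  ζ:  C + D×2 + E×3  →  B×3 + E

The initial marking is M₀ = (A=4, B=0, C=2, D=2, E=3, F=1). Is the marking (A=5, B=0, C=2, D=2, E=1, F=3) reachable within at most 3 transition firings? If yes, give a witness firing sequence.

NO — not reachable within 3 firings

depth 0: 1 marking
depth 1: 5 markings reached so far
depth 2: 9 markings reached so far
depth 3: 13 markings reached so far
target is not among the 13 markings reachable within 3 steps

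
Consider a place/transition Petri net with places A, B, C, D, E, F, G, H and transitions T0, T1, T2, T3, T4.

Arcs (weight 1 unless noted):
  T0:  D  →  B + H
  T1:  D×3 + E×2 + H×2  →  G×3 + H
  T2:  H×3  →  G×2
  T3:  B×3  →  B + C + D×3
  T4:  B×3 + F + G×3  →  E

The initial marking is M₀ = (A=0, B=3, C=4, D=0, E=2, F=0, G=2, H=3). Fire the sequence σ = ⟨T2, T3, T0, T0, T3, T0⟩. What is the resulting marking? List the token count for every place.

(A=0, B=2, C=6, D=3, E=2, F=0, G=4, H=3)

step 1: fire T2:  (A=0, B=3, C=4, D=0, E=2, F=0, G=2, H=3) → (A=0, B=3, C=4, D=0, E=2, F=0, G=4, H=0)
step 2: fire T3:  (A=0, B=3, C=4, D=0, E=2, F=0, G=4, H=0) → (A=0, B=1, C=5, D=3, E=2, F=0, G=4, H=0)
step 3: fire T0:  (A=0, B=1, C=5, D=3, E=2, F=0, G=4, H=0) → (A=0, B=2, C=5, D=2, E=2, F=0, G=4, H=1)
step 4: fire T0:  (A=0, B=2, C=5, D=2, E=2, F=0, G=4, H=1) → (A=0, B=3, C=5, D=1, E=2, F=0, G=4, H=2)
step 5: fire T3:  (A=0, B=3, C=5, D=1, E=2, F=0, G=4, H=2) → (A=0, B=1, C=6, D=4, E=2, F=0, G=4, H=2)
step 6: fire T0:  (A=0, B=1, C=6, D=4, E=2, F=0, G=4, H=2) → (A=0, B=2, C=6, D=3, E=2, F=0, G=4, H=3)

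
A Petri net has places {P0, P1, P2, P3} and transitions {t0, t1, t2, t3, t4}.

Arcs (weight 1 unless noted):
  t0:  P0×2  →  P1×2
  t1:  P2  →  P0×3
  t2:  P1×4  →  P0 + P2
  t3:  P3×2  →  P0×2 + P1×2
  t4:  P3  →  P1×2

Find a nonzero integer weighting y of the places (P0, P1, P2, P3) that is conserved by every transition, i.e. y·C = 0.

Incidence matrix C (rows=places, cols=transitions):
       t0   t1   t2   t3   t4
   P0  -2    3    1    2    0
   P1   2    0   -4    2    2
   P2   0   -1    1    0    0
   P3   0    0    0   -2   -1

Candidate y = [1, 1, 3, 2]; check y·C column-wise:
  col t0: 1·-2 + 1·2 + 3·0 + 2·0 = 0
  col t1: 1·3 + 1·0 + 3·-1 + 2·0 = 0
  col t2: 1·1 + 1·-4 + 3·1 + 2·0 = 0
  col t3: 1·2 + 1·2 + 3·0 + 2·-2 = 0
  col t4: 1·0 + 1·2 + 3·0 + 2·-1 = 0

y = (P0:1, P1:1, P2:3, P3:2)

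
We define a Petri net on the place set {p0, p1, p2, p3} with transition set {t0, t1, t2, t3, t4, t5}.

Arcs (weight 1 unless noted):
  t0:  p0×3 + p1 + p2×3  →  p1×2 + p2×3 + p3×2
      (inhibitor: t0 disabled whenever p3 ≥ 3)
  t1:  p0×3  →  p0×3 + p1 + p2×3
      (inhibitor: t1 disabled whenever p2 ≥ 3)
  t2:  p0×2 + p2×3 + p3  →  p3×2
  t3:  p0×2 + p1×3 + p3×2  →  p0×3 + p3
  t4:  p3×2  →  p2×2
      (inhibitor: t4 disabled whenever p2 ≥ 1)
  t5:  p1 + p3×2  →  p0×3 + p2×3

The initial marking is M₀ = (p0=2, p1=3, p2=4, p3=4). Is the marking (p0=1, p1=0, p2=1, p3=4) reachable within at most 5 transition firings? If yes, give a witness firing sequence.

step 1: fire t3:  (p0=2, p1=3, p2=4, p3=4) → (p0=3, p1=0, p2=4, p3=3)
step 2: fire t2:  (p0=3, p1=0, p2=4, p3=3) → (p0=1, p1=0, p2=1, p3=4)

YES — reachable via ⟨t3, t2⟩ (2 firings)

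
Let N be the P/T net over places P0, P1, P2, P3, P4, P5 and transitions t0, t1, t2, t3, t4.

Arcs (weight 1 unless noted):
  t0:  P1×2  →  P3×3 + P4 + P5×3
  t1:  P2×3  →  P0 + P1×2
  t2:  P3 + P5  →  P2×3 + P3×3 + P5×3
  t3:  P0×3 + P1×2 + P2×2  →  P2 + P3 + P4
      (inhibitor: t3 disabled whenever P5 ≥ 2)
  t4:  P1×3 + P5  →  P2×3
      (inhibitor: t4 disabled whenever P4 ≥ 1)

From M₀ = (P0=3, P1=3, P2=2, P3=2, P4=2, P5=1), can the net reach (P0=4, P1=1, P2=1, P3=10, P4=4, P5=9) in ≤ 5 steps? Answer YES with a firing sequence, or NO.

depth 0: 1 marking
depth 1: 4 markings reached so far
depth 2: 8 markings reached so far
depth 3: 14 markings reached so far
depth 4: 23 markings reached so far
depth 5: 34 markings reached so far
target is not among the 34 markings reachable within 5 steps

NO — not reachable within 5 firings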